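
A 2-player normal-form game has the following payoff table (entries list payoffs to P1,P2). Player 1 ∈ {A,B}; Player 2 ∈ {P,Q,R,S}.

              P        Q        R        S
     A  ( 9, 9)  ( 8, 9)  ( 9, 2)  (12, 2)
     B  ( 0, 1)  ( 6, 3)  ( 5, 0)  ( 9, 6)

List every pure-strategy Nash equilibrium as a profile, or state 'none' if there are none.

(A,P): NE
(A,Q): NE
(A,R): not NE [P2→Q gives 9>2]
(A,S): not NE [P2→Q gives 9>2]
(B,P): not NE [P1→A gives 9>0; P2→S gives 6>1]
(B,Q): not NE [P1→A gives 8>6; P2→S gives 6>3]
(B,R): not NE [P1→A gives 9>5; P2→S gives 6>0]
(B,S): not NE [P1→A gives 12>9]

Nash profiles: (A,P), (A,Q)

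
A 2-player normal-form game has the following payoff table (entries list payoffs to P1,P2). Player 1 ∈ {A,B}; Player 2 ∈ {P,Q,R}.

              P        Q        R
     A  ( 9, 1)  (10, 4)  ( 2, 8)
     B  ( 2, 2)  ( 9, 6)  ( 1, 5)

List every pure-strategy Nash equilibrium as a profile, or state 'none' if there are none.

PSNE = {(A,R)}

(A,P): not NE [P2→R gives 8>1]
(A,Q): not NE [P2→R gives 8>4]
(A,R): NE
(B,P): not NE [P1→A gives 9>2; P2→Q gives 6>2]
(B,Q): not NE [P1→A gives 10>9]
(B,R): not NE [P1→A gives 2>1; P2→Q gives 6>5]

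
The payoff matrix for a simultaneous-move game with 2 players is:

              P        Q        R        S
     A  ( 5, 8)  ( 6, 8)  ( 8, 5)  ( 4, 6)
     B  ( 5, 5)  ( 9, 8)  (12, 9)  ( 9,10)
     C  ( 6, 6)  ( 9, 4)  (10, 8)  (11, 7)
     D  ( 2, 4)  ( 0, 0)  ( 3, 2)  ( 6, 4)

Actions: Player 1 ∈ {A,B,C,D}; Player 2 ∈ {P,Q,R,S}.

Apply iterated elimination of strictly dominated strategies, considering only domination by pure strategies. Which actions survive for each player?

Remaining: P1:{B,C} P2:{R,S}

P1 drop A (C beats it: P:6>5 Q:9>6 R:10>8 S:11>4)
P1 drop D (B beats it: P:5>2 Q:9>0 R:12>3 S:9>6)
P2 drop P (R beats it: B:9>5 C:8>6)
P2 drop Q (R beats it: B:9>8 C:8>4)
P1→{B,C} P2→{R,S}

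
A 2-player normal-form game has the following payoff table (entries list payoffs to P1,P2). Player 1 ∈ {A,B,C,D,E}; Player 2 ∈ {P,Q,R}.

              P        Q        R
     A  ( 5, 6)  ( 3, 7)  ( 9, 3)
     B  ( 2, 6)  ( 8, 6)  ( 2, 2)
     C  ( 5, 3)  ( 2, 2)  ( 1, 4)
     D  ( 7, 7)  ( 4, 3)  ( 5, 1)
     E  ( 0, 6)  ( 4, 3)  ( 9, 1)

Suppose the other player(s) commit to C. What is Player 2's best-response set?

BR_2 = {R}

u_2(P vs C) = 3
u_2(Q vs C) = 2
u_2(R vs C) = 4
max payoff 4 at {R}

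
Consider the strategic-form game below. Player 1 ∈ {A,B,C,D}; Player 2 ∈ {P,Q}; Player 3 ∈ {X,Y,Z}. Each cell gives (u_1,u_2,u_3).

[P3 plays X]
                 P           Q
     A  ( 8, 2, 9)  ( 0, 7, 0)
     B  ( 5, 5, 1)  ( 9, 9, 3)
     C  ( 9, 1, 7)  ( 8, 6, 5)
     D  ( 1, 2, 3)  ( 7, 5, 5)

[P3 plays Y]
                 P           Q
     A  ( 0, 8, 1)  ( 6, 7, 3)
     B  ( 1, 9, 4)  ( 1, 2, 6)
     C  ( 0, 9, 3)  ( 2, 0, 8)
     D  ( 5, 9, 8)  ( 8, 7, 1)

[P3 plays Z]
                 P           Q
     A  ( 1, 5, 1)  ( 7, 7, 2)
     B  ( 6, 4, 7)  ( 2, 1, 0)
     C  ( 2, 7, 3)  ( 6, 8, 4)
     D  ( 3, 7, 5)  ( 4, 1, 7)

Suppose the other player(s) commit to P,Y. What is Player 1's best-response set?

BR_1 = {D}

u_1(A vs P,Y) = 0
u_1(B vs P,Y) = 1
u_1(C vs P,Y) = 0
u_1(D vs P,Y) = 5
max payoff 5 at {D}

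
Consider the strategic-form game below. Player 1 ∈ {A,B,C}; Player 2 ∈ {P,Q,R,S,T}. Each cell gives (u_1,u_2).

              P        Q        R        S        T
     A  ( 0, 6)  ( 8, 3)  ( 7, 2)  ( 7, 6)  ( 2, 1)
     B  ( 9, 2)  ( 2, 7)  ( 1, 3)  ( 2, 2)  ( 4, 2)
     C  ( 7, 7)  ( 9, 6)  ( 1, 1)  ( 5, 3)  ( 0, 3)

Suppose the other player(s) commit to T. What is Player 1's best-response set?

u_1(A vs T) = 2
u_1(B vs T) = 4
u_1(C vs T) = 0
max payoff 4 at {B}

P1 best: {B}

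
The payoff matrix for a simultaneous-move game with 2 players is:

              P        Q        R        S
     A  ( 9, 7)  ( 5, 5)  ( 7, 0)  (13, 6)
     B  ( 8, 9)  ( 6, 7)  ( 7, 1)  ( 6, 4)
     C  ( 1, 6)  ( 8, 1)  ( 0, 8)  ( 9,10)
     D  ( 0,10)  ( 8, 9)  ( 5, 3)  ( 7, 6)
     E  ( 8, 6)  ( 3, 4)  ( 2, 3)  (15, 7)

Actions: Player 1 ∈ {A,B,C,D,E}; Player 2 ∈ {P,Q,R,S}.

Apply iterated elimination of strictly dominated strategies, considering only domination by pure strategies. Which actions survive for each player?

Remaining: P1:{A,E} P2:{P,S}

P2 drop Q (P beats it: A:7>5 B:9>7 C:6>1 D:10>9 E:6>4)
P1 drop C (A beats it: P:9>1 R:7>0 S:13>9)
P1 drop D (A beats it: P:9>0 R:7>5 S:13>7)
P2 drop R (P beats it: A:7>0 B:9>1 E:6>3)
P1 drop B (A beats it: P:9>8 S:13>6)
P1→{A,E} P2→{P,S}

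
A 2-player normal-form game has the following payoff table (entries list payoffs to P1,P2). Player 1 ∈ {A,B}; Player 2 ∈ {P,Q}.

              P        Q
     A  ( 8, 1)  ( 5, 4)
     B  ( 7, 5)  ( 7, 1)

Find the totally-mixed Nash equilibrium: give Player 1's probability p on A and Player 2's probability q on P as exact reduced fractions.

P1 indiff ⇒ q·8+(1-q)·5 = q·7+(1-q)·7 ⇒ q(1) = (1-q)(2) ⇒ q = 2/3
P2 indiff ⇒ p·1+(1-p)·5 = p·4+(1-p)·1 ⇒ p(-3) = (1-p)(-4) ⇒ p = 4/7

p=4/7, q=2/3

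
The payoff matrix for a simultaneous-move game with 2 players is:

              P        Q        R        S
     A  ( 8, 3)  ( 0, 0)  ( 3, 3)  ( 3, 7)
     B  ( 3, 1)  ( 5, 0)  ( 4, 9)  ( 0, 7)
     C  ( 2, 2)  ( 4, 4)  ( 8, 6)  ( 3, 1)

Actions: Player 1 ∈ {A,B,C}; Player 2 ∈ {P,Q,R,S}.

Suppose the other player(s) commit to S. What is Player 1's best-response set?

P1 best: {A,C}

u_1(A vs S) = 3
u_1(B vs S) = 0
u_1(C vs S) = 3
max payoff 3 at {A,C}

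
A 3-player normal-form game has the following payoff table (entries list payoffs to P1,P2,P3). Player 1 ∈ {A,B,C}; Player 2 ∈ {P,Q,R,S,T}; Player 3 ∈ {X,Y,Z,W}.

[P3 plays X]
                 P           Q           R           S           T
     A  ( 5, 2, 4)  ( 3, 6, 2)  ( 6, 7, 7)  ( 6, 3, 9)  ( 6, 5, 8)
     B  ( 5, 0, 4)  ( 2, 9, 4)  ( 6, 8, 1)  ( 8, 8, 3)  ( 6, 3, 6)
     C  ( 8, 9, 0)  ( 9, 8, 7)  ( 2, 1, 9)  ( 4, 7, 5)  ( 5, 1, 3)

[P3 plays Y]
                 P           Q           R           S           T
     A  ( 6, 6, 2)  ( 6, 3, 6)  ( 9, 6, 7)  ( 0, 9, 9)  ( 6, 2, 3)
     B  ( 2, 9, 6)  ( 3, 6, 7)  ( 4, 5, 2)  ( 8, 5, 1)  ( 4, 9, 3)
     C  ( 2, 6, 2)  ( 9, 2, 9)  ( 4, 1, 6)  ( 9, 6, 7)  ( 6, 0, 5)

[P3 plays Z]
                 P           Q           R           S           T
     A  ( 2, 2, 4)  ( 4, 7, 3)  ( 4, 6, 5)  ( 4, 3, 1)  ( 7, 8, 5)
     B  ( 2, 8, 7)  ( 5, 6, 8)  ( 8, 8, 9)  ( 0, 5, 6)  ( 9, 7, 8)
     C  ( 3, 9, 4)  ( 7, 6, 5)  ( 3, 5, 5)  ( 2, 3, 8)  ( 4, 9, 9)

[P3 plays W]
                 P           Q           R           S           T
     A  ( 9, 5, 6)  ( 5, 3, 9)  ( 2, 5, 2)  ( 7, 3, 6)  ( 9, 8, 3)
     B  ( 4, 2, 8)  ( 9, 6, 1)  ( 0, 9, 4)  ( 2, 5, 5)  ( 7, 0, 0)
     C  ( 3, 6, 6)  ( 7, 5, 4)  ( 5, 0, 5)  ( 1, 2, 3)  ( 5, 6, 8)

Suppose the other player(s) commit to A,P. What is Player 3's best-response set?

argmax u_3 = {W}

u_3(X vs A,P) = 4
u_3(Y vs A,P) = 2
u_3(Z vs A,P) = 4
u_3(W vs A,P) = 6
max payoff 6 at {W}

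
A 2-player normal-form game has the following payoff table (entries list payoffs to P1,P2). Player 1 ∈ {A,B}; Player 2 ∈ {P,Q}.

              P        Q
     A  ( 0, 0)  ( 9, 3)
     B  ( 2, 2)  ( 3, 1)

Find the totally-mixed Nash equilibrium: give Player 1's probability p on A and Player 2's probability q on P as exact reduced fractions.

P1 mixes 1/4 on A; P2 mixes 3/4 on P

P1 indiff ⇒ q·0+(1-q)·9 = q·2+(1-q)·3 ⇒ q(-2) = (1-q)(-6) ⇒ q = 3/4
P2 indiff ⇒ p·0+(1-p)·2 = p·3+(1-p)·1 ⇒ p(-3) = (1-p)(-1) ⇒ p = 1/4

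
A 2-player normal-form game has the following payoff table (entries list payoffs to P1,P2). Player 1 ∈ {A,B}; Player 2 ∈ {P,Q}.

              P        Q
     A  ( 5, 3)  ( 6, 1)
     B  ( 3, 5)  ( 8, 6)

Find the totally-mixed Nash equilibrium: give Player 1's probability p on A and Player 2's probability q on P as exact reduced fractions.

P1 indiff ⇒ q·5+(1-q)·6 = q·3+(1-q)·8 ⇒ q(2) = (1-q)(2) ⇒ q = 1/2
P2 indiff ⇒ p·3+(1-p)·5 = p·1+(1-p)·6 ⇒ p(2) = (1-p)(1) ⇒ p = 1/3

(p,q) = (1/3, 1/2)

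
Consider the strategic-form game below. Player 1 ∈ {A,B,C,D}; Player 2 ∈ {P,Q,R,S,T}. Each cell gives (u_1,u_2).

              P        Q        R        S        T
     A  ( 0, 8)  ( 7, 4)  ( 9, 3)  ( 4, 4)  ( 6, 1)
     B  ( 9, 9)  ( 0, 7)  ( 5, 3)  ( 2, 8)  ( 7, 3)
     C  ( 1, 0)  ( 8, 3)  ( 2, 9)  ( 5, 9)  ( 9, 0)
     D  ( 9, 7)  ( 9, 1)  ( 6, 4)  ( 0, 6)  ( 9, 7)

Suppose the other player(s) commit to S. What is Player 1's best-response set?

u_1(A vs S) = 4
u_1(B vs S) = 2
u_1(C vs S) = 5
u_1(D vs S) = 0
max payoff 5 at {C}

argmax u_1 = {C}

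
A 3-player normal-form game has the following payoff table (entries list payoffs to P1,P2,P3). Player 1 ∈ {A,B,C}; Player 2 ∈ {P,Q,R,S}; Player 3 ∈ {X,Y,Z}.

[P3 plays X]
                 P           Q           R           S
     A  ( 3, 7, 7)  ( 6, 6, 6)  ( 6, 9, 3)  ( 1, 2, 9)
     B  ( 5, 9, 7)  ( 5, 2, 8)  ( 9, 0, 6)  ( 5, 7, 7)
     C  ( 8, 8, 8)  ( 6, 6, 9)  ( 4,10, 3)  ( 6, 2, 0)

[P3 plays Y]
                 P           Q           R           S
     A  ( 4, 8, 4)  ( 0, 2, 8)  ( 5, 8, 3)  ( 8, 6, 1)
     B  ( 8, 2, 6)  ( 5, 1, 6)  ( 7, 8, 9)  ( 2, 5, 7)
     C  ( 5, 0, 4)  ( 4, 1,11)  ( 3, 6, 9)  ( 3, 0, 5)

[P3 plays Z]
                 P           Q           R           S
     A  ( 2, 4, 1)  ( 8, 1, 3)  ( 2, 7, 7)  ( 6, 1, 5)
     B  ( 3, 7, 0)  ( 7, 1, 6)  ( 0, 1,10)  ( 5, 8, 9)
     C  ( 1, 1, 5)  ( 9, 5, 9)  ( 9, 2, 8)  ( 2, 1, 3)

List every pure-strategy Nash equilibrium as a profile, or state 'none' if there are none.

PSNE: ∅

(A,P,X): not NE [P1→C gives 8>3; P2→R gives 9>7]
(A,P,Y): not NE [P1→B gives 8>4; P3→X gives 7>4]
(A,P,Z): not NE [P1→B gives 3>2; P2→R gives 7>4; P3→X gives 7>1]
(A,Q,X): not NE [P2→R gives 9>6; P3→Y gives 8>6]
(A,Q,Y): not NE [P1→B gives 5>0; P2→R gives 8>2]
(A,Q,Z): not NE [P1→C gives 9>8; P2→R gives 7>1; P3→Y gives 8>3]
(A,R,X): not NE [P1→B gives 9>6; P3→Z gives 7>3]
(A,R,Y): not NE [P1→B gives 7>5; P3→Z gives 7>3]
(A,R,Z): not NE [P1→C gives 9>2]
(A,S,X): not NE [P1→C gives 6>1; P2→R gives 9>2]
(A,S,Y): not NE [P2→R gives 8>6; P3→X gives 9>1]
(A,S,Z): not NE [P2→R gives 7>1; P3→X gives 9>5]
(B,P,X): not NE [P1→C gives 8>5]
(B,P,Y): not NE [P2→R gives 8>2; P3→X gives 7>6]
(B,P,Z): not NE [P2→S gives 8>7; P3→X gives 7>0]
(B,Q,X): not NE [P1→C gives 6>5; P2→P gives 9>2]
(B,Q,Y): not NE [P2→R gives 8>1; P3→X gives 8>6]
(B,Q,Z): not NE [P1→C gives 9>7; P2→S gives 8>1; P3→X gives 8>6]
(B,R,X): not NE [P2→P gives 9>0; P3→Z gives 10>6]
(B,R,Y): not NE [P3→Z gives 10>9]
(B,R,Z): not NE [P1→C gives 9>0; P2→S gives 8>1]
(B,S,X): not NE [P1→C gives 6>5; P2→P gives 9>7; P3→Z gives 9>7]
(B,S,Y): not NE [P1→A gives 8>2; P2→R gives 8>5; P3→Z gives 9>7]
(B,S,Z): not NE [P1→A gives 6>5]
(C,P,X): not NE [P2→R gives 10>8]
(C,P,Y): not NE [P1→B gives 8>5; P2→R gives 6>0; P3→X gives 8>4]
(C,P,Z): not NE [P1→B gives 3>1; P2→Q gives 5>1; P3→X gives 8>5]
(C,Q,X): not NE [P2→R gives 10>6; P3→Y gives 11>9]
(C,Q,Y): not NE [P1→B gives 5>4; P2→R gives 6>1]
(C,Q,Z): not NE [P3→Y gives 11>9]
(C,R,X): not NE [P1→B gives 9>4; P3→Y gives 9>3]
(C,R,Y): not NE [P1→B gives 7>3]
(C,R,Z): not NE [P2→Q gives 5>2; P3→Y gives 9>8]
(C,S,X): not NE [P2→R gives 10>2; P3→Y gives 5>0]
(C,S,Y): not NE [P1→A gives 8>3; P2→R gives 6>0]
(C,S,Z): not NE [P1→A gives 6>2; P2→Q gives 5>1; P3→Y gives 5>3]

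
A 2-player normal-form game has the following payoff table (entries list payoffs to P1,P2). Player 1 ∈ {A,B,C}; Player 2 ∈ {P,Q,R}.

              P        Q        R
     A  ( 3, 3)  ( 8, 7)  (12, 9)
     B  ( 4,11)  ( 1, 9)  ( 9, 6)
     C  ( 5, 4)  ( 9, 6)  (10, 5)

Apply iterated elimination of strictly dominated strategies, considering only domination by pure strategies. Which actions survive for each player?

Survivors P1:{A,C} P2:{Q,R}

P1 drop B (C beats it: P:5>4 Q:9>1 R:10>9)
P2 drop P (Q beats it: A:7>3 C:6>4)
P1→{A,C} P2→{Q,R}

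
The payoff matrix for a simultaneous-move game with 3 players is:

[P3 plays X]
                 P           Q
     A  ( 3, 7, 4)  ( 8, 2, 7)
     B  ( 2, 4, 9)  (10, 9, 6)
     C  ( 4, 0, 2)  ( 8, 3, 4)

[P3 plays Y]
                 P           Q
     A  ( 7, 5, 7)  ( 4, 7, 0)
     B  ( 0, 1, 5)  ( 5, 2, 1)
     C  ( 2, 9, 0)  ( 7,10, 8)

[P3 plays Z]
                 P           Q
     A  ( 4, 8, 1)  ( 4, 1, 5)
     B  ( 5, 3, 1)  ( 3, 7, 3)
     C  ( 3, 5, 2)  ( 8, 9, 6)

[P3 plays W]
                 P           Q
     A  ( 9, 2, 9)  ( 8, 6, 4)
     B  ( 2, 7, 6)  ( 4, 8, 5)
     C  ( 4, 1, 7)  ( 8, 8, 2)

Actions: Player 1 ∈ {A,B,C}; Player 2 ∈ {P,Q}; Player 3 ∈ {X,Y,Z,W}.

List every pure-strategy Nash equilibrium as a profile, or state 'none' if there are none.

NE set: (B,Q,X), (C,Q,Y)

(A,P,X): not NE [P1→C gives 4>3; P3→W gives 9>4]
(A,P,Y): not NE [P2→Q gives 7>5; P3→W gives 9>7]
(A,P,Z): not NE [P1→B gives 5>4; P3→W gives 9>1]
(A,P,W): not NE [P2→Q gives 6>2]
(A,Q,X): not NE [P1→B gives 10>8; P2→P gives 7>2]
(A,Q,Y): not NE [P1→C gives 7>4; P3→X gives 7>0]
(A,Q,Z): not NE [P1→C gives 8>4; P2→P gives 8>1; P3→X gives 7>5]
(A,Q,W): not NE [P3→X gives 7>4]
(B,P,X): not NE [P1→C gives 4>2; P2→Q gives 9>4]
(B,P,Y): not NE [P1→A gives 7>0; P2→Q gives 2>1; P3→X gives 9>5]
(B,P,Z): not NE [P2→Q gives 7>3; P3→X gives 9>1]
(B,P,W): not NE [P1→A gives 9>2; P2→Q gives 8>7; P3→X gives 9>6]
(B,Q,X): NE
(B,Q,Y): not NE [P1→C gives 7>5; P3→X gives 6>1]
(B,Q,Z): not NE [P1→C gives 8>3; P3→X gives 6>3]
(B,Q,W): not NE [P1→C gives 8>4; P3→X gives 6>5]
(C,P,X): not NE [P2→Q gives 3>0; P3→W gives 7>2]
(C,P,Y): not NE [P1→A gives 7>2; P2→Q gives 10>9; P3→W gives 7>0]
(C,P,Z): not NE [P1→B gives 5>3; P2→Q gives 9>5; P3→W gives 7>2]
(C,P,W): not NE [P1→A gives 9>4; P2→Q gives 8>1]
(C,Q,X): not NE [P1→B gives 10>8; P3→Y gives 8>4]
(C,Q,Y): NE
(C,Q,Z): not NE [P3→Y gives 8>6]
(C,Q,W): not NE [P3→Y gives 8>2]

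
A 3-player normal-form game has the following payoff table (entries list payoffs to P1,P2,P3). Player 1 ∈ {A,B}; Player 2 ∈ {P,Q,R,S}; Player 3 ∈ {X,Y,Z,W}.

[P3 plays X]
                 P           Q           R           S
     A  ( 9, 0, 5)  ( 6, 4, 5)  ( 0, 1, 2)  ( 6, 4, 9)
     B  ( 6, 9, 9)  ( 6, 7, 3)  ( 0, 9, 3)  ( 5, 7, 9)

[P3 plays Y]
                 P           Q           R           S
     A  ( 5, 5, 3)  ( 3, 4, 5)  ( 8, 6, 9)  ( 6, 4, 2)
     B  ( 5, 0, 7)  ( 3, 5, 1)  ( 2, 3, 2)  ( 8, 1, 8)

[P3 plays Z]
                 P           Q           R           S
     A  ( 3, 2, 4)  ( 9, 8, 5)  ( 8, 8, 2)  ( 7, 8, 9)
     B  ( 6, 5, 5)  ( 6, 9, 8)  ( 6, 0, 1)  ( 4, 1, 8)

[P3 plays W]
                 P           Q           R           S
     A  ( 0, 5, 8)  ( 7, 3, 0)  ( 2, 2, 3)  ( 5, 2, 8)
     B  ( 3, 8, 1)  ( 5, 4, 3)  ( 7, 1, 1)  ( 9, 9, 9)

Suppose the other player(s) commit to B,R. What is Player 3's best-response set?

u_3(X vs B,R) = 3
u_3(Y vs B,R) = 2
u_3(Z vs B,R) = 1
u_3(W vs B,R) = 1
max payoff 3 at {X}

P3 best: {X}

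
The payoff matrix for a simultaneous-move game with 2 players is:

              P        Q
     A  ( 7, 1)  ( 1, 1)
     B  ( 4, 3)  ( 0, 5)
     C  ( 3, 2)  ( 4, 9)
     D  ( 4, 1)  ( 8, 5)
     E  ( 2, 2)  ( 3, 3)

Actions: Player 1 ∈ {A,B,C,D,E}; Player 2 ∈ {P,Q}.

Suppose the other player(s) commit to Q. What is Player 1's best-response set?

BR_1 = {D}

u_1(A vs Q) = 1
u_1(B vs Q) = 0
u_1(C vs Q) = 4
u_1(D vs Q) = 8
u_1(E vs Q) = 3
max payoff 8 at {D}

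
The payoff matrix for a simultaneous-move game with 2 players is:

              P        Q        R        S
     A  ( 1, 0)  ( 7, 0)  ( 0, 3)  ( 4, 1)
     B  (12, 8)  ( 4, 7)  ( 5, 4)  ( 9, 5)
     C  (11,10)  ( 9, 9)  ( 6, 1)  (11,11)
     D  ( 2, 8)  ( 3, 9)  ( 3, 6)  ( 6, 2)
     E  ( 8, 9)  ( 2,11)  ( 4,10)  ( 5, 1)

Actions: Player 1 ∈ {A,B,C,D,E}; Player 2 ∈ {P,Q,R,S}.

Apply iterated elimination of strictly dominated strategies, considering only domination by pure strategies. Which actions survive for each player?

Survivors P1:{B,C} P2:{P,S}

P1 drop A (C beats it: P:11>1 Q:9>7 R:6>0 S:11>4)
P1 drop D (B beats it: P:12>2 Q:4>3 R:5>3 S:9>6)
P1 drop E (B beats it: P:12>8 Q:4>2 R:5>4 S:9>5)
P2 drop Q (P beats it: B:8>7 C:10>9)
P2 drop R (P beats it: B:8>4 C:10>1)
P1→{B,C} P2→{P,S}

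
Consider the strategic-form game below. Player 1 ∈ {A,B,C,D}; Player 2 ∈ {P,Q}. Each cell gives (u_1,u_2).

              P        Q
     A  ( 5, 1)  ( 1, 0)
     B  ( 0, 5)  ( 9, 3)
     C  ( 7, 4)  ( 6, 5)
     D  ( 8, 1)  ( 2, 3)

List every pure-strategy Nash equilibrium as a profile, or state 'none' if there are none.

(A,P): not NE [P1→D gives 8>5]
(A,Q): not NE [P1→B gives 9>1; P2→P gives 1>0]
(B,P): not NE [P1→D gives 8>0]
(B,Q): not NE [P2→P gives 5>3]
(C,P): not NE [P1→D gives 8>7; P2→Q gives 5>4]
(C,Q): not NE [P1→B gives 9>6]
(D,P): not NE [P2→Q gives 3>1]
(D,Q): not NE [P1→B gives 9>2]

No pure NE.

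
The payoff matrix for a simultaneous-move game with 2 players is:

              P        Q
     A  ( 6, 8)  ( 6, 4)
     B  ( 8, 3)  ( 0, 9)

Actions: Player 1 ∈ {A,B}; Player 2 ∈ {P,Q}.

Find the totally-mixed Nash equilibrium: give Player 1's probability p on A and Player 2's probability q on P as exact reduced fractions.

p=3/5, q=3/4

P1 indiff ⇒ q·6+(1-q)·6 = q·8+(1-q)·0 ⇒ q(-2) = (1-q)(-6) ⇒ q = 3/4
P2 indiff ⇒ p·8+(1-p)·3 = p·4+(1-p)·9 ⇒ p(4) = (1-p)(6) ⇒ p = 3/5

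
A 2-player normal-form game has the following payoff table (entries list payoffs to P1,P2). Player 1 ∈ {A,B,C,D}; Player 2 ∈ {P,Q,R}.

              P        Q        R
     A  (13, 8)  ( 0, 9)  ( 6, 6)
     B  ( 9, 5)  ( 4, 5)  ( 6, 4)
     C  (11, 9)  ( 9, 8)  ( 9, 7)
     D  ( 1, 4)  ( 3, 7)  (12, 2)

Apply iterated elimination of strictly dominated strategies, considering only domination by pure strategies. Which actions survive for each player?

P1 drop B (C beats it: P:11>9 Q:9>4 R:9>6)
P2 drop R (P beats it: A:8>6 C:9>7 D:4>2)
P1 drop D (C beats it: P:11>1 Q:9>3)
P1→{A,C} P2→{P,Q}

Survivors P1:{A,C} P2:{P,Q}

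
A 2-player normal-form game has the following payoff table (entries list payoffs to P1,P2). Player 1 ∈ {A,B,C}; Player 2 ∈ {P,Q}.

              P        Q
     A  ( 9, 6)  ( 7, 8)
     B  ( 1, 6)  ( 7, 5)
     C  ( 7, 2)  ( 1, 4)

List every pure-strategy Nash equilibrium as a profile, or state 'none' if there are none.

(A,P): not NE [P2→Q gives 8>6]
(A,Q): NE
(B,P): not NE [P1→A gives 9>1]
(B,Q): not NE [P2→P gives 6>5]
(C,P): not NE [P1→A gives 9>7; P2→Q gives 4>2]
(C,Q): not NE [P1→B gives 7>1]

PSNE = {(A,Q)}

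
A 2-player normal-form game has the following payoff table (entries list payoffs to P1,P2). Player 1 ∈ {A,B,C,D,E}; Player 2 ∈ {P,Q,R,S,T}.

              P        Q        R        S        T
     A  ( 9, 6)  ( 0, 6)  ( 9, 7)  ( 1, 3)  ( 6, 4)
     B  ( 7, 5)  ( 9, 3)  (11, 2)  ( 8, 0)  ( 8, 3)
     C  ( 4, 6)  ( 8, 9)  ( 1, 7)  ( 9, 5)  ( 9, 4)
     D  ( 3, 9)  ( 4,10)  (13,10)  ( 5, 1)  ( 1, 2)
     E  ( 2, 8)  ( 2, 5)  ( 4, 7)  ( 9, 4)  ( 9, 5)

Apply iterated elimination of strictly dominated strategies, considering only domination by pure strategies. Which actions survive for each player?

P2 drop S (P beats it: A:6>3 B:5>0 C:6>5 D:9>1 E:8>4)
P2 drop T (P beats it: A:6>4 B:5>3 C:6>4 D:9>2 E:8>5)
P1 drop C (B beats it: P:7>4 Q:9>8 R:11>1)
P1 drop E (B beats it: P:7>2 Q:9>2 R:11>4)
P1→{A,B,D} P2→{P,Q,R}

Remaining: P1:{A,B,D} P2:{P,Q,R}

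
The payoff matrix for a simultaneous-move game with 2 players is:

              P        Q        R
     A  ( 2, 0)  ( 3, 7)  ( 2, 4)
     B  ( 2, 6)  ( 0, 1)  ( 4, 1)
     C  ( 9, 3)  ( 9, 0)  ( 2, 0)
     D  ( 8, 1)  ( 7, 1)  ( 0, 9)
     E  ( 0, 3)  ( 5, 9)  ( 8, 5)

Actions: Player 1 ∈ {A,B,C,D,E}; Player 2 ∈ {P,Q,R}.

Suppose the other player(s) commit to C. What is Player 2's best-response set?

argmax u_2 = {P}

u_2(P vs C) = 3
u_2(Q vs C) = 0
u_2(R vs C) = 0
max payoff 3 at {P}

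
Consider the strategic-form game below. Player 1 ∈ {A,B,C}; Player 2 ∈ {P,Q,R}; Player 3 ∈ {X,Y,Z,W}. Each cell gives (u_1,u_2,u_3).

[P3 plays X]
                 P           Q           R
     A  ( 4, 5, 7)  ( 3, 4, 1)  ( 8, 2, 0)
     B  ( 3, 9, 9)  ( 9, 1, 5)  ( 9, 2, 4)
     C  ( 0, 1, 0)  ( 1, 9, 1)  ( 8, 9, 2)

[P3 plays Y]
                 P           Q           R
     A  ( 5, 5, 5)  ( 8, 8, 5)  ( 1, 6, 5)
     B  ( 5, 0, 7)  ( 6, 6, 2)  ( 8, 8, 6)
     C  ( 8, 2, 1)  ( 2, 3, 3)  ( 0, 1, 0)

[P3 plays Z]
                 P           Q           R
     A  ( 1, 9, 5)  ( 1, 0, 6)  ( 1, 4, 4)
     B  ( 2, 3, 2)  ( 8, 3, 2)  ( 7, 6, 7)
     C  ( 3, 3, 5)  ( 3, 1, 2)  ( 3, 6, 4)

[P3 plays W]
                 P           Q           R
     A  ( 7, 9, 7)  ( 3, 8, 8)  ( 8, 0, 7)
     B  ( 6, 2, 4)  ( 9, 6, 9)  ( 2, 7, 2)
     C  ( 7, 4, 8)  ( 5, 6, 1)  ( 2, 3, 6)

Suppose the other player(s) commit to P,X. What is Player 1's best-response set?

BR_1 = {A}

u_1(A vs P,X) = 4
u_1(B vs P,X) = 3
u_1(C vs P,X) = 0
max payoff 4 at {A}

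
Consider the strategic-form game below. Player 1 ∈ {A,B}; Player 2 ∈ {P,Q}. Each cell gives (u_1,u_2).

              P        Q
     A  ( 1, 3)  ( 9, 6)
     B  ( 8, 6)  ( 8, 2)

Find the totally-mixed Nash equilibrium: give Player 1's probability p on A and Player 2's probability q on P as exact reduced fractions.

(p,q) = (4/7, 1/8)

P1 indiff ⇒ q·1+(1-q)·9 = q·8+(1-q)·8 ⇒ q(-7) = (1-q)(-1) ⇒ q = 1/8
P2 indiff ⇒ p·3+(1-p)·6 = p·6+(1-p)·2 ⇒ p(-3) = (1-p)(-4) ⇒ p = 4/7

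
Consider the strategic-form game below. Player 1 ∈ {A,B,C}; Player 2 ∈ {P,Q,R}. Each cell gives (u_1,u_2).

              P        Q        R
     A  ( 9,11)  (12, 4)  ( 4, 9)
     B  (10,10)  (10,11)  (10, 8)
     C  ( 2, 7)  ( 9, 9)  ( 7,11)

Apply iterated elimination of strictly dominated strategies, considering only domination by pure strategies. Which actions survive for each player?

Survivors P1:{A,B} P2:{P,Q}

P1 drop C (B beats it: P:10>2 Q:10>9 R:10>7)
P2 drop R (P beats it: A:11>9 B:10>8)
P1→{A,B} P2→{P,Q}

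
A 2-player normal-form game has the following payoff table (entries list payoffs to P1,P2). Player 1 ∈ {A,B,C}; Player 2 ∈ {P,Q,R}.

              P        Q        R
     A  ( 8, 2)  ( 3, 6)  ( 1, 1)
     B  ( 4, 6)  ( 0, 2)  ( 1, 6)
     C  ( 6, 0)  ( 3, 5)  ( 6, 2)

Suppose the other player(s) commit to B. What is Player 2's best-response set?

P2 best: {P,R}

u_2(P vs B) = 6
u_2(Q vs B) = 2
u_2(R vs B) = 6
max payoff 6 at {P,R}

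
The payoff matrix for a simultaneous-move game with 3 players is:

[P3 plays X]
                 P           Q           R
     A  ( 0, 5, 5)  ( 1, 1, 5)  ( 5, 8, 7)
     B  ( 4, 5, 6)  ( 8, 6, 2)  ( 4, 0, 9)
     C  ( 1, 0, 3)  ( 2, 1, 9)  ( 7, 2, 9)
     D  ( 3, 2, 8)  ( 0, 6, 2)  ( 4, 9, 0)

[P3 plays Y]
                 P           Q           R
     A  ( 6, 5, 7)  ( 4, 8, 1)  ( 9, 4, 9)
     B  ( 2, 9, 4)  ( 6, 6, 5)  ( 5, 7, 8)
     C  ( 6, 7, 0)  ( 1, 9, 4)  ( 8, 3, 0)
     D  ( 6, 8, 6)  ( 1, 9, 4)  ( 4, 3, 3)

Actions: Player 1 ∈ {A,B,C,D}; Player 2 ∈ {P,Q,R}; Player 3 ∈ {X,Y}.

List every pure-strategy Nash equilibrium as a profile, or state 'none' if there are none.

PSNE = {(C,R,X)}

(A,P,X): not NE [P1→B gives 4>0; P2→R gives 8>5; P3→Y gives 7>5]
(A,P,Y): not NE [P2→Q gives 8>5]
(A,Q,X): not NE [P1→B gives 8>1; P2→R gives 8>1]
(A,Q,Y): not NE [P1→B gives 6>4; P3→X gives 5>1]
(A,R,X): not NE [P1→C gives 7>5; P3→Y gives 9>7]
(A,R,Y): not NE [P2→Q gives 8>4]
(B,P,X): not NE [P2→Q gives 6>5]
(B,P,Y): not NE [P1→D gives 6>2; P3→X gives 6>4]
(B,Q,X): not NE [P3→Y gives 5>2]
(B,Q,Y): not NE [P2→P gives 9>6]
(B,R,X): not NE [P1→C gives 7>4; P2→Q gives 6>0]
(B,R,Y): not NE [P1→A gives 9>5; P2→P gives 9>7; P3→X gives 9>8]
(C,P,X): not NE [P1→B gives 4>1; P2→R gives 2>0]
(C,P,Y): not NE [P2→Q gives 9>7; P3→X gives 3>0]
(C,Q,X): not NE [P1→B gives 8>2; P2→R gives 2>1]
(C,Q,Y): not NE [P1→B gives 6>1; P3→X gives 9>4]
(C,R,X): NE
(C,R,Y): not NE [P1→A gives 9>8; P2→Q gives 9>3; P3→X gives 9>0]
(D,P,X): not NE [P1→B gives 4>3; P2→R gives 9>2]
(D,P,Y): not NE [P2→Q gives 9>8; P3→X gives 8>6]
(D,Q,X): not NE [P1→B gives 8>0; P2→R gives 9>6; P3→Y gives 4>2]
(D,Q,Y): not NE [P1→B gives 6>1]
(D,R,X): not NE [P1→C gives 7>4; P3→Y gives 3>0]
(D,R,Y): not NE [P1→A gives 9>4; P2→Q gives 9>3]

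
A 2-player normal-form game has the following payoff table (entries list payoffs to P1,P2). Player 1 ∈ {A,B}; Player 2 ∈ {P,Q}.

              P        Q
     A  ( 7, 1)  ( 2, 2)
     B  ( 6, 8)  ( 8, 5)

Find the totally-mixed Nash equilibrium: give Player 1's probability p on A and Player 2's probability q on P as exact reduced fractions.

P1 indiff ⇒ q·7+(1-q)·2 = q·6+(1-q)·8 ⇒ q(1) = (1-q)(6) ⇒ q = 6/7
P2 indiff ⇒ p·1+(1-p)·8 = p·2+(1-p)·5 ⇒ p(-1) = (1-p)(-3) ⇒ p = 3/4

p=3/4, q=6/7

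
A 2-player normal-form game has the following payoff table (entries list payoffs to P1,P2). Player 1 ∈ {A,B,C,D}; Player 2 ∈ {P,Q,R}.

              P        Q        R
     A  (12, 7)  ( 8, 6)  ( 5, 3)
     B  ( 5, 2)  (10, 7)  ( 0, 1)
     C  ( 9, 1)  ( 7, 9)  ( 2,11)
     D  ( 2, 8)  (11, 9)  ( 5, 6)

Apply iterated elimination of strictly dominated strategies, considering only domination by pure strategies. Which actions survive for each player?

Survivors P1:{A,B,D} P2:{P,Q}

P1 drop C (A beats it: P:12>9 Q:8>7 R:5>2)
P2 drop R (P beats it: A:7>3 B:2>1 D:8>6)
P1→{A,B,D} P2→{P,Q}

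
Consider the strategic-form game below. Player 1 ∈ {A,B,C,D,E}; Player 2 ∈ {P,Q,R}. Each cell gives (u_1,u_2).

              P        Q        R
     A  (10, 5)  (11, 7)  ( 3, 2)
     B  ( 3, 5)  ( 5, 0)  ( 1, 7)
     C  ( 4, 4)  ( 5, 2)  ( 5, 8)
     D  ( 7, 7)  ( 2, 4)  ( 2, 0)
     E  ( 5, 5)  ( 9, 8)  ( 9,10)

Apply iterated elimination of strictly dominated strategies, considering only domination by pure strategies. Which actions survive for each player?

P1 drop B (A beats it: P:10>3 Q:11>5 R:3>1)
P1 drop C (E beats it: P:5>4 Q:9>5 R:9>5)
P1 drop D (A beats it: P:10>7 Q:11>2 R:3>2)
P2 drop P (Q beats it: A:7>5 E:8>5)
P1→{A,E} P2→{Q,R}

IESDS → P1:{A,E} P2:{Q,R}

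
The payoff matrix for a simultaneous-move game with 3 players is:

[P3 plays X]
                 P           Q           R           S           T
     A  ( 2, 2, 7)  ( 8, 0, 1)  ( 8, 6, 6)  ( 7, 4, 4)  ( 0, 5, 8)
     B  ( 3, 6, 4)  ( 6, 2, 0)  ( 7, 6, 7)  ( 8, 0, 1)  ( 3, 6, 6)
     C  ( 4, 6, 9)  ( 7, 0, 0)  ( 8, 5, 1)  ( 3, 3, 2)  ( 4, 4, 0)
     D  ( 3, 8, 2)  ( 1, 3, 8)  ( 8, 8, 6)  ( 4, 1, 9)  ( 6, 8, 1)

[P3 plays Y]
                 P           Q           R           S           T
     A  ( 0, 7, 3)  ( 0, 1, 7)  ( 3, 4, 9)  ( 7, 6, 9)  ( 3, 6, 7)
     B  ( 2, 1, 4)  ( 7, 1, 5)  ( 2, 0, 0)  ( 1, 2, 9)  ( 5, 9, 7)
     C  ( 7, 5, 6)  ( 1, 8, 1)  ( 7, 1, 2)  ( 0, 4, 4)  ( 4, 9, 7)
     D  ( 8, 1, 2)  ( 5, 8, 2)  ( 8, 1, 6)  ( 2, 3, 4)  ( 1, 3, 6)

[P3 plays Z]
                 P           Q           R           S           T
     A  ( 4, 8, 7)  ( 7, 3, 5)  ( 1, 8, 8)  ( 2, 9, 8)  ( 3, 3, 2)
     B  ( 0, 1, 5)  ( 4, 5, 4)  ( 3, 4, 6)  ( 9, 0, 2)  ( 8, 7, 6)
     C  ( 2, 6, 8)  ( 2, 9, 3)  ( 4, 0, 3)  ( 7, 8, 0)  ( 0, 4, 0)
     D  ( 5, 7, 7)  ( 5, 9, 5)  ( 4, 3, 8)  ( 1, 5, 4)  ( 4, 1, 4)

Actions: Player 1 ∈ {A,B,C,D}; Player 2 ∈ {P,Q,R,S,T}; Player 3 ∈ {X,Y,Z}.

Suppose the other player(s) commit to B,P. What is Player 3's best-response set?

u_3(X vs B,P) = 4
u_3(Y vs B,P) = 4
u_3(Z vs B,P) = 5
max payoff 5 at {Z}

P3 best: {Z}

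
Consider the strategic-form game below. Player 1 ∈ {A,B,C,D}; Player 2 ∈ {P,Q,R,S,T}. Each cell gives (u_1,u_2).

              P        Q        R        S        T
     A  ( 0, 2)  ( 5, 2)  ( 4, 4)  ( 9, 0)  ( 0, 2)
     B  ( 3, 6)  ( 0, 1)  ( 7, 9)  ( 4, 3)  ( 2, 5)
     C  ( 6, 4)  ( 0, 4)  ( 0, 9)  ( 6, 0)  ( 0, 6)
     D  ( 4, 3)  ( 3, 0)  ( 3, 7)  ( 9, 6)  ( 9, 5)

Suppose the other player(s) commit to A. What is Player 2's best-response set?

u_2(P vs A) = 2
u_2(Q vs A) = 2
u_2(R vs A) = 4
u_2(S vs A) = 0
u_2(T vs A) = 2
max payoff 4 at {R}

argmax u_2 = {R}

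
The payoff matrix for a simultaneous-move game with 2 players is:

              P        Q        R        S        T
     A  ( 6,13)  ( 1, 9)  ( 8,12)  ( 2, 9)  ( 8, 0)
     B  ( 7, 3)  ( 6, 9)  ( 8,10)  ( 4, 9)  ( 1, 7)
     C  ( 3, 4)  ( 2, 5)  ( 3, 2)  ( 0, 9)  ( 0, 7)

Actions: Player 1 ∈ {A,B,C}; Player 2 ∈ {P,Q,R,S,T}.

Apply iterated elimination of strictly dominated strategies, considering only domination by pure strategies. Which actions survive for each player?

Survivors P1:{A,B} P2:{P,R}

P1 drop C (B beats it: P:7>3 Q:6>2 R:8>3 S:4>0 T:1>0)
P2 drop Q (R beats it: A:12>9 B:10>9)
P2 drop S (R beats it: A:12>9 B:10>9)
P2 drop T (R beats it: A:12>0 B:10>7)
P1→{A,B} P2→{P,R}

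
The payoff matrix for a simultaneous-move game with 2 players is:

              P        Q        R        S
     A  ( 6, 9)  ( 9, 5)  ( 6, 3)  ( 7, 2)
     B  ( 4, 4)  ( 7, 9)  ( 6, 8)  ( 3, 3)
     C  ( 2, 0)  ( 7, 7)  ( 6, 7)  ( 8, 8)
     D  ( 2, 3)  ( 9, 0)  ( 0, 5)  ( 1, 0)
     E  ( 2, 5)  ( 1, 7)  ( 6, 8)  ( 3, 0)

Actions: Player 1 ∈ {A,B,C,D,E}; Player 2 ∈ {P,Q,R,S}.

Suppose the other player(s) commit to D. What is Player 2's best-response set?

u_2(P vs D) = 3
u_2(Q vs D) = 0
u_2(R vs D) = 5
u_2(S vs D) = 0
max payoff 5 at {R}

argmax u_2 = {R}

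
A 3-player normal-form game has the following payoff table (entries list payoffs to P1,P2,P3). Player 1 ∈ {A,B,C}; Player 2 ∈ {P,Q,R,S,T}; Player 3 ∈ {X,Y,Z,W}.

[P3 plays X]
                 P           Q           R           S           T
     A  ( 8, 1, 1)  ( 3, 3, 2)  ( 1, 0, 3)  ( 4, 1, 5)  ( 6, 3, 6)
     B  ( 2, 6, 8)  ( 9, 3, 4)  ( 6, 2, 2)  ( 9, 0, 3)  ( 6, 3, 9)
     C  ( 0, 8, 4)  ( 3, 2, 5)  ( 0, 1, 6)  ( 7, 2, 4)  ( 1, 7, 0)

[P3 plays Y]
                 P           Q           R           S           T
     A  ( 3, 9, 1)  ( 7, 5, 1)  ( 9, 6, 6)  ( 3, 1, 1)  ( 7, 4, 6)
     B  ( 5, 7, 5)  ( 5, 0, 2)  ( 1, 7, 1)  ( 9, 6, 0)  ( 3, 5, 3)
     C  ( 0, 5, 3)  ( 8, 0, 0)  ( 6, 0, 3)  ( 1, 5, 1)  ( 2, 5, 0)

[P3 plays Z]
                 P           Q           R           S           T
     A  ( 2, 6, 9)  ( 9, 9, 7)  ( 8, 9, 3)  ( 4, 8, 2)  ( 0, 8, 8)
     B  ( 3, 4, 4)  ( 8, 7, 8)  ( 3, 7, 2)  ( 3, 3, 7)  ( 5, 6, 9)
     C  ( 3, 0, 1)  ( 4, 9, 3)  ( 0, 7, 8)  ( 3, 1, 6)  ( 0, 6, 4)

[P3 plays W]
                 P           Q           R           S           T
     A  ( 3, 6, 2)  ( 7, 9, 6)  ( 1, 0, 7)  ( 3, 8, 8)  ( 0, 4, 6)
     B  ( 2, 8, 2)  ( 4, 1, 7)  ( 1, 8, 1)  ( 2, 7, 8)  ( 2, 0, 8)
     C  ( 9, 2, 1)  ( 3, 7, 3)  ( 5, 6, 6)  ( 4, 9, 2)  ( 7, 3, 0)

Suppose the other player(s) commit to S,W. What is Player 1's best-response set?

u_1(A vs S,W) = 3
u_1(B vs S,W) = 2
u_1(C vs S,W) = 4
max payoff 4 at {C}

argmax u_1 = {C}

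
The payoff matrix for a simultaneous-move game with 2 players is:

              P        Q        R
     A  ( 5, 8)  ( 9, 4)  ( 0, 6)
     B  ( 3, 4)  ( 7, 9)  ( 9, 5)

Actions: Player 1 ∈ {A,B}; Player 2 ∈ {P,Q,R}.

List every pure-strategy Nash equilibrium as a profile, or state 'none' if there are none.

PSNE = {(A,P)}

(A,P): NE
(A,Q): not NE [P2→P gives 8>4]
(A,R): not NE [P1→B gives 9>0; P2→P gives 8>6]
(B,P): not NE [P1→A gives 5>3; P2→Q gives 9>4]
(B,Q): not NE [P1→A gives 9>7]
(B,R): not NE [P2→Q gives 9>5]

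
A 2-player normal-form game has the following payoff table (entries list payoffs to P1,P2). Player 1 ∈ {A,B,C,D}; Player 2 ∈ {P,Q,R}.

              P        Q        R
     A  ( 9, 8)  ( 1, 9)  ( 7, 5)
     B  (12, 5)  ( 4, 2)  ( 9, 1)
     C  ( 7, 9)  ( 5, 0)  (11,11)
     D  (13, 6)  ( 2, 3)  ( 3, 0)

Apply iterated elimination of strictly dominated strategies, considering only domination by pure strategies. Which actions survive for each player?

P1 drop A (B beats it: P:12>9 Q:4>1 R:9>7)
P2 drop Q (P beats it: B:5>2 C:9>0 D:6>3)
P1→{B,C,D} P2→{P,R}

IESDS → P1:{B,C,D} P2:{P,R}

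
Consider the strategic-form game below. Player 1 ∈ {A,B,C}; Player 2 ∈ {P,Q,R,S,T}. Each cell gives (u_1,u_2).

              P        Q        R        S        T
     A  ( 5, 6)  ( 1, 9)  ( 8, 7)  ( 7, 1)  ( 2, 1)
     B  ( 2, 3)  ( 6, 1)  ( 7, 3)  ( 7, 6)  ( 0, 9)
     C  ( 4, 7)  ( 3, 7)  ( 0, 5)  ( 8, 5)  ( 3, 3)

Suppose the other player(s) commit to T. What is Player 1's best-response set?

u_1(A vs T) = 2
u_1(B vs T) = 0
u_1(C vs T) = 3
max payoff 3 at {C}

argmax u_1 = {C}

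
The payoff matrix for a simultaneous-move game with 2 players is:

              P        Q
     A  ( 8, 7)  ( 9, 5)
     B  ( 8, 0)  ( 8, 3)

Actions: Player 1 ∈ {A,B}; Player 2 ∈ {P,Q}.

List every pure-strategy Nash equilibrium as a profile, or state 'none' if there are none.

(A,P): NE
(A,Q): not NE [P2→P gives 7>5]
(B,P): not NE [P2→Q gives 3>0]
(B,Q): not NE [P1→A gives 9>8]

NE set: (A,P)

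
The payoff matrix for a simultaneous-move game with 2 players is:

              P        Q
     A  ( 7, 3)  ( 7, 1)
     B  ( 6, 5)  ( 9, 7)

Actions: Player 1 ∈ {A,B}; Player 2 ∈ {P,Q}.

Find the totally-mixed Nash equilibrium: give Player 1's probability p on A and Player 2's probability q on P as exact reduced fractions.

P1 indiff ⇒ q·7+(1-q)·7 = q·6+(1-q)·9 ⇒ q(1) = (1-q)(2) ⇒ q = 2/3
P2 indiff ⇒ p·3+(1-p)·5 = p·1+(1-p)·7 ⇒ p(2) = (1-p)(2) ⇒ p = 1/2

p=1/2, q=2/3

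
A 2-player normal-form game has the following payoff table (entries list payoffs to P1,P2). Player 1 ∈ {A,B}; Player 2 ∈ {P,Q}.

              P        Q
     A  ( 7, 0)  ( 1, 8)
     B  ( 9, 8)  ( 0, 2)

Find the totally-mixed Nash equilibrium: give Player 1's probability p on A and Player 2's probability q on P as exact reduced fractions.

p=3/7, q=1/3

P1 indiff ⇒ q·7+(1-q)·1 = q·9+(1-q)·0 ⇒ q(-2) = (1-q)(-1) ⇒ q = 1/3
P2 indiff ⇒ p·0+(1-p)·8 = p·8+(1-p)·2 ⇒ p(-8) = (1-p)(-6) ⇒ p = 3/7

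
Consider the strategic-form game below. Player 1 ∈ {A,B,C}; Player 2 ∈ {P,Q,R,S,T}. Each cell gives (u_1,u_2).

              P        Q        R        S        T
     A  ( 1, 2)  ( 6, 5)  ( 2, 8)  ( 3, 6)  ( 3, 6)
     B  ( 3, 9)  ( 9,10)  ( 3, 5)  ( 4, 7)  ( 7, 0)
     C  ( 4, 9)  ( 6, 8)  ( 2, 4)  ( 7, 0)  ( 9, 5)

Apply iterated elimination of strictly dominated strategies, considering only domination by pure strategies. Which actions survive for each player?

Remaining: P1:{B,C} P2:{P,Q}

P1 drop A (B beats it: P:3>1 Q:9>6 R:3>2 S:4>3 T:7>3)
P2 drop R (P beats it: B:9>5 C:9>4)
P2 drop S (P beats it: B:9>7 C:9>0)
P2 drop T (P beats it: B:9>0 C:9>5)
P1→{B,C} P2→{P,Q}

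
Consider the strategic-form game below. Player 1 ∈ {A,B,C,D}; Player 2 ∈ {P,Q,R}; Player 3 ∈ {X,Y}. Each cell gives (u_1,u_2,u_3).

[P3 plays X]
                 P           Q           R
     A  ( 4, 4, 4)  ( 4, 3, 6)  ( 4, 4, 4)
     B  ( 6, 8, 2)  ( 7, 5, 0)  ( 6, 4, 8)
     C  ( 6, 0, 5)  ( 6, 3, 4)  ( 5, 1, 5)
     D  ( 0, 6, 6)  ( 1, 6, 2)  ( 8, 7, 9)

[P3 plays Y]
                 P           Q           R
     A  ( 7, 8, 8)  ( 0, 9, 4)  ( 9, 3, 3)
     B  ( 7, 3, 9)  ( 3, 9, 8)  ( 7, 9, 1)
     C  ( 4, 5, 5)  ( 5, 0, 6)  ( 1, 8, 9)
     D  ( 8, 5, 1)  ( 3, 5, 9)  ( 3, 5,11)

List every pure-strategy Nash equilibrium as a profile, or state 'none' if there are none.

(A,P,X): not NE [P1→C gives 6>4; P3→Y gives 8>4]
(A,P,Y): not NE [P1→D gives 8>7; P2→Q gives 9>8]
(A,Q,X): not NE [P1→B gives 7>4; P2→R gives 4>3]
(A,Q,Y): not NE [P1→C gives 5>0; P3→X gives 6>4]
(A,R,X): not NE [P1→D gives 8>4]
(A,R,Y): not NE [P2→Q gives 9>3; P3→X gives 4>3]
(B,P,X): not NE [P3→Y gives 9>2]
(B,P,Y): not NE [P1→D gives 8>7; P2→R gives 9>3]
(B,Q,X): not NE [P2→P gives 8>5; P3→Y gives 8>0]
(B,Q,Y): not NE [P1→C gives 5>3]
(B,R,X): not NE [P1→D gives 8>6; P2→P gives 8>4]
(B,R,Y): not NE [P1→A gives 9>7; P3→X gives 8>1]
(C,P,X): not NE [P2→Q gives 3>0]
(C,P,Y): not NE [P1→D gives 8>4; P2→R gives 8>5]
(C,Q,X): not NE [P1→B gives 7>6; P3→Y gives 6>4]
(C,Q,Y): not NE [P2→R gives 8>0]
(C,R,X): not NE [P1→D gives 8>5; P2→Q gives 3>1; P3→Y gives 9>5]
(C,R,Y): not NE [P1→A gives 9>1]
(D,P,X): not NE [P1→C gives 6>0; P2→R gives 7>6]
(D,P,Y): not NE [P3→X gives 6>1]
(D,Q,X): not NE [P1→B gives 7>1; P2→R gives 7>6; P3→Y gives 9>2]
(D,Q,Y): not NE [P1→C gives 5>3]
(D,R,X): not NE [P3→Y gives 11>9]
(D,R,Y): not NE [P1→A gives 9>3]

Equilibria: none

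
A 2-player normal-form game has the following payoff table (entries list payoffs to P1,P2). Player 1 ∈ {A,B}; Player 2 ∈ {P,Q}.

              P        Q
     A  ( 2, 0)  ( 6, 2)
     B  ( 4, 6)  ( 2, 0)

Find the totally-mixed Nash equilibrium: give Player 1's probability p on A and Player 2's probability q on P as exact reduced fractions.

p=3/4, q=2/3

P1 indiff ⇒ q·2+(1-q)·6 = q·4+(1-q)·2 ⇒ q(-2) = (1-q)(-4) ⇒ q = 2/3
P2 indiff ⇒ p·0+(1-p)·6 = p·2+(1-p)·0 ⇒ p(-2) = (1-p)(-6) ⇒ p = 3/4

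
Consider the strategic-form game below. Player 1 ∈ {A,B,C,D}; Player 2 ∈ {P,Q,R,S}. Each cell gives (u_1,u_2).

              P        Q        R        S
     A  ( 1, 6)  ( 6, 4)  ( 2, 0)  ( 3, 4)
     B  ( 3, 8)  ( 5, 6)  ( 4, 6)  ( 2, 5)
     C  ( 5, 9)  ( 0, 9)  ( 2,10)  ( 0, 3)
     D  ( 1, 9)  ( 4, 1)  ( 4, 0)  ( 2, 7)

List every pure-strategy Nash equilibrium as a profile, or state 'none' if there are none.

(A,P): not NE [P1→C gives 5>1]
(A,Q): not NE [P2→P gives 6>4]
(A,R): not NE [P1→D gives 4>2; P2→P gives 6>0]
(A,S): not NE [P2→P gives 6>4]
(B,P): not NE [P1→C gives 5>3]
(B,Q): not NE [P1→A gives 6>5; P2→P gives 8>6]
(B,R): not NE [P2→P gives 8>6]
(B,S): not NE [P1→A gives 3>2; P2→P gives 8>5]
(C,P): not NE [P2→R gives 10>9]
(C,Q): not NE [P1→A gives 6>0; P2→R gives 10>9]
(C,R): not NE [P1→D gives 4>2]
(C,S): not NE [P1→A gives 3>0; P2→R gives 10>3]
(D,P): not NE [P1→C gives 5>1]
(D,Q): not NE [P1→A gives 6>4; P2→P gives 9>1]
(D,R): not NE [P2→P gives 9>0]
(D,S): not NE [P1→A gives 3>2; P2→P gives 9>7]

Equilibria: none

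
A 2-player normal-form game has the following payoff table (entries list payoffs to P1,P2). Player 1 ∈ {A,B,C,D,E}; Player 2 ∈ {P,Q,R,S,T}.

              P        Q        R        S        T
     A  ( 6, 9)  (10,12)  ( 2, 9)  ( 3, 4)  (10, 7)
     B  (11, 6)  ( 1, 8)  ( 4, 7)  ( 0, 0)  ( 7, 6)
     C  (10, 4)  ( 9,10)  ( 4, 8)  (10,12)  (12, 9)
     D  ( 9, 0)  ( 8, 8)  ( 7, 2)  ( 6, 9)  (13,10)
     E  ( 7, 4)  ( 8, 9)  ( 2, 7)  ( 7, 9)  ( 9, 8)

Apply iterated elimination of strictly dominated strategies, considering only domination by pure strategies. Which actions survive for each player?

P1 drop E (C beats it: P:10>7 Q:9>8 R:4>2 S:10>7 T:12>9)
P2 drop P (Q beats it: A:12>9 B:8>6 C:10>4 D:8>0)
P1 drop B (D beats it: Q:8>1 R:7>4 S:6>0 T:13>7)
P2 drop R (Q beats it: A:12>9 C:10>8 D:8>2)
P1→{A,C,D} P2→{Q,S,T}

IESDS → P1:{A,C,D} P2:{Q,S,T}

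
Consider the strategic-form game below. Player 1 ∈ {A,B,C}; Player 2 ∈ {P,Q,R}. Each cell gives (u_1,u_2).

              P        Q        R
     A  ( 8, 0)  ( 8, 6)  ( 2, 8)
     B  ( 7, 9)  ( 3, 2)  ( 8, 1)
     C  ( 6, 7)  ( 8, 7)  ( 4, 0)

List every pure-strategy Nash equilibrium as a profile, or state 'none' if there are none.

NE set: (C,Q)

(A,P): not NE [P2→R gives 8>0]
(A,Q): not NE [P2→R gives 8>6]
(A,R): not NE [P1→B gives 8>2]
(B,P): not NE [P1→A gives 8>7]
(B,Q): not NE [P1→C gives 8>3; P2→P gives 9>2]
(B,R): not NE [P2→P gives 9>1]
(C,P): not NE [P1→A gives 8>6]
(C,Q): NE
(C,R): not NE [P1→B gives 8>4; P2→Q gives 7>0]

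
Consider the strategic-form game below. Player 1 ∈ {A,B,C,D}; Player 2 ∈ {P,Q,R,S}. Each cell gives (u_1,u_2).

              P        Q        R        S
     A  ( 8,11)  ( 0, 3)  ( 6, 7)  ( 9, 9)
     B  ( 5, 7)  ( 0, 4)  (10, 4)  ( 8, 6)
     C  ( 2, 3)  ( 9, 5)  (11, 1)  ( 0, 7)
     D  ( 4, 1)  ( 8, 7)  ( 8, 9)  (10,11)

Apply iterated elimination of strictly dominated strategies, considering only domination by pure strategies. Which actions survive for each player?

P2 drop Q (S beats it: A:9>3 B:6>4 C:7>5 D:11>7)
P2 drop R (S beats it: A:9>7 B:6>4 C:7>1 D:11>9)
P1 drop B (A beats it: P:8>5 S:9>8)
P1 drop C (A beats it: P:8>2 S:9>0)
P1→{A,D} P2→{P,S}

IESDS → P1:{A,D} P2:{P,S}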